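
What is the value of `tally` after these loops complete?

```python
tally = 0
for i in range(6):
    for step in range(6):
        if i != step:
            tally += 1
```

6² - 6 (exclude diagonal)
`tally` takes the values: 0 → 1 → 2 → 3 → 4 → 5 → 6 → 7 → 8 → 9 → 10 → 11 → 12 → 13 → 14 → 15 → 16 → 17 → 18 → 19 → 20 → 21 → 22 → 23 → 24 → 25 → 26 → 27 → 28 → 29 → 30

Answer: 30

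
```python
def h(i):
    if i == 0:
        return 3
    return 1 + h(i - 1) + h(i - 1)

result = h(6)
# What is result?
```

h(i) = 1 + 2·h(i-1), h(0)=3. Closed form: (3+1)·2^6 - 1 = 255.

Answer: 255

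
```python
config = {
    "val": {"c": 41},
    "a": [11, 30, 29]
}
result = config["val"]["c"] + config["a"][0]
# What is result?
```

Trace:
`config = { ...` → config = {'val': {'c': 41}, 'a': [11, 30, 29]}
`result = config["val"]["c"] + config["a"][0]` → result = 52
So result = 52

Answer: 52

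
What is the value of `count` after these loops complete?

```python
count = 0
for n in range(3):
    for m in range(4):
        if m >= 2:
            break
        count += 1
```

Inner breaks at 2, outer runs 3 times
`count` takes the values: 0 → 1 → 2 → 3 → 4 → 5 → 6

Answer: 6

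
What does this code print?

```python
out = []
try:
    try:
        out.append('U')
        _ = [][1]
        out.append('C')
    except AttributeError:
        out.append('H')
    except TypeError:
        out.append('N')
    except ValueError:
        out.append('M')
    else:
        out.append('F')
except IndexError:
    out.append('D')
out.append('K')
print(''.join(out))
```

Execution trace: 'U' (try body) → 'D' (outer except IndexError) → 'K' (after the try/except). Output: UDK

Answer: UDK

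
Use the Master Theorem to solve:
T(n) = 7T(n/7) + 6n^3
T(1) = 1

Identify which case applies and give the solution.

a=7, b=7, f(n)=6n^3. log_7(7) = 1. Since c=3 > 1 and the regularity condition holds (7(n/7)^3 = (7/7^3)n^3 with 7/7^3 < 1), Case 3 applies: T(n) = Θ(f(n)) = O(n^3).

Answer: O(n^3) - Case 3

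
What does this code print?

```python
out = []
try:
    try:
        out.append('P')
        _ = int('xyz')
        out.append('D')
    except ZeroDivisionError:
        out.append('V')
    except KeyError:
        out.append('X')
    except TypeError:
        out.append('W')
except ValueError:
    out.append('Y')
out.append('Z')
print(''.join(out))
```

Execution trace: 'P' (try body) → 'Y' (outer except ValueError) → 'Z' (after the try/except). Output: PYZ

Answer: PYZ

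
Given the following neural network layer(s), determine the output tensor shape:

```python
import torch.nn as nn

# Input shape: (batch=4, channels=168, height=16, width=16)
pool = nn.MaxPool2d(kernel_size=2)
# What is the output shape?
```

Input: (4, 168, 16, 16) -> Output: (4, 168, 8, 8)

Answer: (4, 168, 8, 8)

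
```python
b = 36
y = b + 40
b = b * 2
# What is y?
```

Trace:
`b = 36` → b = 36
`y = b + 40` → y = 76
`b = b * 2` → b = 72
So y = 76

Answer: 76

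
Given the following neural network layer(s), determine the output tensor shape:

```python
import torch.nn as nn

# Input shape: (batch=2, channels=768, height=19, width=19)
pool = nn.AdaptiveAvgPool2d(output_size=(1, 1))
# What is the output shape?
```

Input: (2, 768, 19, 19) -> Output: (2, 768, 1, 1)

Answer: (2, 768, 1, 1)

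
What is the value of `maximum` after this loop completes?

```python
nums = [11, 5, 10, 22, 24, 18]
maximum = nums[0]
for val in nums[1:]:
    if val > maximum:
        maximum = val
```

Maximum of [11, 5, 10, 22, 24, 18]
`maximum` takes the values: 11 → 22 → 24

Answer: 24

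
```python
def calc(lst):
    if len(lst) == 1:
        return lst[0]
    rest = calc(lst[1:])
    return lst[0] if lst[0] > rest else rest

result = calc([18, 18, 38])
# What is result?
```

Recursive max over [18, 18, 38] = 38

Answer: 38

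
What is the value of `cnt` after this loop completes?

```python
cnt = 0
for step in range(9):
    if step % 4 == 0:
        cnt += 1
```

Count numbers divisible by 4 in range(9)
`cnt` takes the values: 0 → 1 → 2 → 3

Answer: 3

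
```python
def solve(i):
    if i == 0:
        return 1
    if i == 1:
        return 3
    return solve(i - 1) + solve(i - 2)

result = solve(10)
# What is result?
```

Build up from base cases: solve(0)=1, solve(1)=3, solve(2)=4, solve(3)=7, solve(4)=11, solve(5)=18, solve(6)=29, ..., solve(10)=199

Answer: 199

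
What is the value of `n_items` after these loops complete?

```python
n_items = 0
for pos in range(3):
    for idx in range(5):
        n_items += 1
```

3 * 5 = 15
`n_items` takes the values: 0 → 1 → 2 → 3 → 4 → 5 → 6 → 7 → 8 → 9 → 10 → 11 → 12 → 13 → 14 → 15

Answer: 15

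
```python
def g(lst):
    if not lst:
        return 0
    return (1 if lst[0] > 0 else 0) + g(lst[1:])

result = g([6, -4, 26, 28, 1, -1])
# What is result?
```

Count of positive elements in [6, -4, 26, 28, 1, -1] = 4

Answer: 4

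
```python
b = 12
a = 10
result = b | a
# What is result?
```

Trace:
`b = 12` → b = 12
`a = 10` → a = 10
`result = b | a` → result = 14
So result = 14

Answer: 14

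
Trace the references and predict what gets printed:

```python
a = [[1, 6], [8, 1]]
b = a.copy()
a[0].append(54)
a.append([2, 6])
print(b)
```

Key concept: shallow copy with nested lists.
Step by step:
`a = [[1, 6], [8, 1]]` → a = [[1, 6], [8, 1]]
`b = a.copy()` → b = [[1, 6], [8, 1]]
`a[0].append(54)` → a = [[1, 6, 54], [8, 1]]; b = [[1, 6, 54], [8, 1]]
`a.append([2, 6])` → a = [[1, 6, 54], [8, 1], [2, 6]]
`print(b)` → prints [[1, 6, 54], [8, 1]]

Answer: [[1, 6, 54], [8, 1]]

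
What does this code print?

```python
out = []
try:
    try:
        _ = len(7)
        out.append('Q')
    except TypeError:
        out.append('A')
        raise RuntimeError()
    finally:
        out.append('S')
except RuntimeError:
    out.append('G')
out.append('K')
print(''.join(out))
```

Execution trace: 'A' (inner except TypeError) → 'S' (inner finally) → 'G' (outer except RuntimeError) → 'K' (after the try/except). Output: ASGK

Answer: ASGK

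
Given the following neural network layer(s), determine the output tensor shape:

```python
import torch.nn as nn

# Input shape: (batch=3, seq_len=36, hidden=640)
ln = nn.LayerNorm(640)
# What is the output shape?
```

Input: (3, 36, 640) -> Output: (3, 36, 640)

Answer: (3, 36, 640)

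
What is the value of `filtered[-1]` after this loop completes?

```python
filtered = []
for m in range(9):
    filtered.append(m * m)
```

Last element of squares 0 to 8
`filtered` takes the values: [] → [0] → [0, 1] → [0, 1, 4] → [0, 1, 4, 9] → [0, 1, 4, 9, 16] → [0, 1, 4, 9, 16, 25] → [0, 1, 4, 9, 16, 25, 36] → [0, 1, 4, 9, 16, 25, 36, 49] → [0, 1, 4, 9, 16, 25, 36, 49, 64]
So `filtered[-1]` = 64

Answer: 64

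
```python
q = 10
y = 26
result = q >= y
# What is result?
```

Trace:
`q = 10` → q = 10
`y = 26` → y = 26
`result = q >= y` → result = False
So result = False

Answer: False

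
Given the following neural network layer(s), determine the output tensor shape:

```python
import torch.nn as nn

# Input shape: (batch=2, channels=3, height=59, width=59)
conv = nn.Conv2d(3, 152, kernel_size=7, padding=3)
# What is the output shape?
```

Input: (2, 3, 59, 59) -> Output: (2, 152, 59, 59)

Answer: (2, 152, 59, 59)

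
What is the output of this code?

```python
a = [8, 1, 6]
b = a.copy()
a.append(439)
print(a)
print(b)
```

Key concept: list.copy() creates independent copy.
Step by step:
`a = [8, 1, 6]` → a = [8, 1, 6]
`b = a.copy()` → b = [8, 1, 6]
`a.append(439)` → a = [8, 1, 6, 439]
`print(a)` → prints [8, 1, 6, 439]
`print(b)` → prints [8, 1, 6]

Answer:
[8, 1, 6, 439]
[8, 1, 6]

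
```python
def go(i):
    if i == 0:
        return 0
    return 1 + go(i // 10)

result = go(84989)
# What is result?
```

Count of digits of 84989: 5

Answer: 5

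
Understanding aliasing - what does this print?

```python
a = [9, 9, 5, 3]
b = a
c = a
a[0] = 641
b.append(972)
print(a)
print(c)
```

Key concept: multiple aliases.
Step by step:
`a = [9, 9, 5, 3]` → a = [9, 9, 5, 3]
`b = a` → b = [9, 9, 5, 3] (same object as a)
`c = a` → c = [9, 9, 5, 3] (same object as a, b)
`a[0] = 641` → a = [641, 9, 5, 3] (same object as b, c); b = [641, 9, 5, 3] (same object as a, c); c = [641, 9, 5, 3] (same object as a, b)
`b.append(972)` → a = [641, 9, 5, 3, 972] (same object as b, c); b = [641, 9, 5, 3, 972] (same object as a, c); c = [641, 9, 5, 3, 972] (same object as a, b)
`print(a)` → prints [641, 9, 5, 3, 972]
`print(c)` → prints [641, 9, 5, 3, 972]

Answer:
[641, 9, 5, 3, 972]
[641, 9, 5, 3, 972]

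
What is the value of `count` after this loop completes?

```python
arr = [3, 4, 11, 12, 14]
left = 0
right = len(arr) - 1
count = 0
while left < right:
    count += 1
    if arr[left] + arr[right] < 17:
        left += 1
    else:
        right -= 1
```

Steps to find pair summing to 17
`count` takes the values: 0 → 1 → 2 → 3 → 4

Answer: 4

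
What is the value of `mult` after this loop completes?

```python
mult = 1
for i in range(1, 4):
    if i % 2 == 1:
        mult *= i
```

Product of odd numbers 1 to 3
`mult` takes the values: 1 → 3

Answer: 3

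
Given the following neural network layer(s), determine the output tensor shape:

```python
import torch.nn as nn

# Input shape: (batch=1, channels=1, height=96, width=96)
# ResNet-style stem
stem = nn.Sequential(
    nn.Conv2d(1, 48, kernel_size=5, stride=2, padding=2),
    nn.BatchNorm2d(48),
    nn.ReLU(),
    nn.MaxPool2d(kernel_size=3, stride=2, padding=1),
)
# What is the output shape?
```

Input: (1, 1, 96, 96) -> after Conv2d 5x5 stride=2: (1, 48, 48, 48) -> Output: (1, 48, 24, 24)

Answer: (1, 48, 24, 24)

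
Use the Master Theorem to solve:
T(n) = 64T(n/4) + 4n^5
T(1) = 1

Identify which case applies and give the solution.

a=64, b=4, f(n)=4n^5. log_4(64) = 3. Since c=5 > 3 and the regularity condition holds (64(n/4)^5 = (64/4^5)n^5 with 64/4^5 < 1), Case 3 applies: T(n) = Θ(f(n)) = O(n^5).

Answer: O(n^5) - Case 3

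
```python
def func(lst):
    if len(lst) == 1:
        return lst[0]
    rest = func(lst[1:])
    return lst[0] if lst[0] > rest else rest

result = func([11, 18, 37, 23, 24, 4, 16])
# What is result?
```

Recursive max over [11, 18, 37, 23, 24, 4, 16] = 37

Answer: 37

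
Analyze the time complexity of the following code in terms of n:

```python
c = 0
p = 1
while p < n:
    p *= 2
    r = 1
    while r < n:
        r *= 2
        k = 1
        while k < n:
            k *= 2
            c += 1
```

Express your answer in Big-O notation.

Each loop level contributes: log n × log n × log n. Multiplying the contributions gives O(log^3 n).

Answer: O(log^3 n)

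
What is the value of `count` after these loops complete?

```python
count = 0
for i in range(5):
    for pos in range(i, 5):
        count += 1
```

Upper triangle: 5 + 4 + ... + 1
`count` takes the values: 0 → 1 → 2 → 3 → 4 → 5 → 6 → 7 → 8 → 9 → 10 → 11 → 12 → 13 → 14 → 15

Answer: 15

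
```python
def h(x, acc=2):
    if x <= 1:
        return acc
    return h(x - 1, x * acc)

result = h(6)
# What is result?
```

Accumulator trace (n, acc): (6, 2) -> (5, 12) -> (4, 60) -> (3, 240) -> (2, 720) -> (1, 1440) -> return 1440

Answer: 1440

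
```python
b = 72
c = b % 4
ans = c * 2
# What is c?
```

Trace:
`b = 72` → b = 72
`c = b % 4` → c = 0
`ans = c * 2` → ans = 0
So c = 0

Answer: 0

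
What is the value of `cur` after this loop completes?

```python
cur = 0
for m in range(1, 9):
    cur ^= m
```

XOR of 1 to 8
`cur` takes the values: 0 → 1 → 3 → 0 → 4 → 1 → 7 → 0 → 8

Answer: 8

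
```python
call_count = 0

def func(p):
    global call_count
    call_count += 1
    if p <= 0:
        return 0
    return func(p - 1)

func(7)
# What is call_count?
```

Linear recursion stepping by 1: 8 calls from p=7 down to ≤0.

Answer: 8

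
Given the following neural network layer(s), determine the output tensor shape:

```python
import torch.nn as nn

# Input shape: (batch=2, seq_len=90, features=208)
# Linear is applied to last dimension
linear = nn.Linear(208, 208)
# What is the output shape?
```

Input: (2, 90, 208) -> Output: (2, 90, 208)

Answer: (2, 90, 208)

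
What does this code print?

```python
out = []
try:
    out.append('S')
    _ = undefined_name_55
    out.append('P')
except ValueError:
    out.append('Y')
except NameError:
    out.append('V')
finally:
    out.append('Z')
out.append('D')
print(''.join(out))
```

Execution trace: 'S' (try body) → 'V' (except NameError) → 'Z' (finally) → 'D' (after the try/except). Output: SVZD

Answer: SVZD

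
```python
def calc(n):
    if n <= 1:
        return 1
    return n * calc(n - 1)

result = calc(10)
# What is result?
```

calc(10) = 10 * 9 * 8 * 7 * 6 * 5 * 4 * 3 * 2 * 1 = 3628800

Answer: 3628800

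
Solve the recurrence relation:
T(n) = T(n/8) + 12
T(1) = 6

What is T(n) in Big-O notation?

Each step divides n by 8 and adds 12. After log_8(n) steps we reach T(1)=6. So T(n) = 12·log_8(n) + 6 = O(log n).

Answer: O(log n)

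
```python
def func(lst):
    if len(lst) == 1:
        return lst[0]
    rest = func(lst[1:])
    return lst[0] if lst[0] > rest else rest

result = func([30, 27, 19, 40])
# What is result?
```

Recursive max over [30, 27, 19, 40] = 40

Answer: 40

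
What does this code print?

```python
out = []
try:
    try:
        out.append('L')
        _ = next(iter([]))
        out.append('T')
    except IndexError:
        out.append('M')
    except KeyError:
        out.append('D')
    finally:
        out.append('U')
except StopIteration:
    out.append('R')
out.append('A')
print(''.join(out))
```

Execution trace: 'L' (try body) → 'U' (finally) → 'R' (outer except StopIteration) → 'A' (after the try/except). Output: LURA

Answer: LURA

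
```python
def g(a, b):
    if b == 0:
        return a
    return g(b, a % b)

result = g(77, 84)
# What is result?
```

g(77, 84) -> g(84, 77) -> g(77, 7) -> g(7, 0) -> 7

Answer: 7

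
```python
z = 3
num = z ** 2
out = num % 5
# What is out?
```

Trace:
`z = 3` → z = 3
`num = z ** 2` → num = 9
`out = num % 5` → out = 4
So out = 4

Answer: 4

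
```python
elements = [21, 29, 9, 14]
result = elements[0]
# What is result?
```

Trace:
`elements = [21, 29, 9, 14]` → elements = [21, 29, 9, 14]
`result = elements[0]` → result = 21
So result = 21

Answer: 21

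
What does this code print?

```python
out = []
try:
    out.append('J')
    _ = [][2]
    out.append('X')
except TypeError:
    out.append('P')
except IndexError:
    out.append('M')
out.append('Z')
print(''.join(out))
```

Execution trace: 'J' (try body) → 'M' (except IndexError) → 'Z' (after the try/except). Output: JMZ

Answer: JMZ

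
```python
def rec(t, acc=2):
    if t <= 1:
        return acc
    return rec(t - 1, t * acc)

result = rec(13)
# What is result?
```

Accumulator trace (n, acc): (13, 2) -> (12, 26) -> (11, 312) -> (10, 3432) -> (9, 34320) -> (8, 308880) -> (7, 2471040) -> (6, 17297280) -> (5, 103783680) -> (4, 518918400) -> (3, 2075673600) -> (2, 6227020800) -> (1, 12454041600) -> return 12454041600

Answer: 12454041600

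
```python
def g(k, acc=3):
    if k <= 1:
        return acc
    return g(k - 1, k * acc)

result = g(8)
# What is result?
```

Accumulator trace (n, acc): (8, 3) -> (7, 24) -> (6, 168) -> (5, 1008) -> (4, 5040) -> (3, 20160) -> (2, 60480) -> (1, 120960) -> return 120960

Answer: 120960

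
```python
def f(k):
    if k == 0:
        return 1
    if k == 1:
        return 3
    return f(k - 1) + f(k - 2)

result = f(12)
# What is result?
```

Build up from base cases: f(0)=1, f(1)=3, f(2)=4, f(3)=7, f(4)=11, f(5)=18, f(6)=29, ..., f(12)=521

Answer: 521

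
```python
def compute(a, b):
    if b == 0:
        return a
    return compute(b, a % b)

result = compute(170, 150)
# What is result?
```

compute(170, 150) -> compute(150, 20) -> compute(20, 10) -> compute(10, 0) -> 10

Answer: 10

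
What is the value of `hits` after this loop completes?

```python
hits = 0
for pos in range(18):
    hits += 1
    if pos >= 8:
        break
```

Loop breaks when pos reaches 8, hits is 9
`hits` takes the values: 0 → 1 → 2 → 3 → 4 → 5 → 6 → 7 → 8 → 9

Answer: 9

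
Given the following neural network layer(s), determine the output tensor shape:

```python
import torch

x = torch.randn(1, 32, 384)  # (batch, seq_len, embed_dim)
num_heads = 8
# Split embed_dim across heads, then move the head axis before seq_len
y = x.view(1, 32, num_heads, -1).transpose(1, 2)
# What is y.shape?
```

Input: (1, 32, 384) -> head_dim = 384 // 8 = 48; after view: (1, 32, 8, 48) -> after transpose(1, 2): (1, 8, 32, 48) -> Output: (1, 8, 32, 48)

Answer: (1, 8, 32, 48)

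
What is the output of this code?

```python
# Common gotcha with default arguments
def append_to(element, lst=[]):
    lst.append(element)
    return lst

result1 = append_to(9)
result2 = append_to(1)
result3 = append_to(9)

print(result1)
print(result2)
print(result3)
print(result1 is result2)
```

Key concept: mutable default argument gotcha.
Step by step:
`result1 = append_to(9)` → result1 = [9]
`result2 = append_to(1)` → result1 = [9, 1] (same object as result2); result2 = [9, 1] (same object as result1)
`result3 = append_to(9)` → result1 = [9, 1, 9] (same object as result2, result3); result2 = [9, 1, 9] (same object as result1, result3); result3 = [9, 1, 9] (same object as result1, result2)
`print(result1)` → prints [9, 1, 9]
`print(result2)` → prints [9, 1, 9]
`print(result3)` → prints [9, 1, 9]
`print(result1 is result2)` → prints True

Answer:
[9, 1, 9]
[9, 1, 9]
[9, 1, 9]
True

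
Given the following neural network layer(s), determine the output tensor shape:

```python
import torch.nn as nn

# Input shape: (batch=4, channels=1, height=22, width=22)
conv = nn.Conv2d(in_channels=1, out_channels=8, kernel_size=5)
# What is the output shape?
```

Input: (4, 1, 22, 22) -> Output: (4, 8, 18, 18)

Answer: (4, 8, 18, 18)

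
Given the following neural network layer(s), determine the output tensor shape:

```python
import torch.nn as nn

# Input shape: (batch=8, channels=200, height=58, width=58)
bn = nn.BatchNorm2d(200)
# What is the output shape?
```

Input: (8, 200, 58, 58) -> Output: (8, 200, 58, 58)

Answer: (8, 200, 58, 58)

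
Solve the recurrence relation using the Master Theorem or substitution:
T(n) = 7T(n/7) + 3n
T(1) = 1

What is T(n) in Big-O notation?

By Master Theorem: a=7, b=7, f(n)=3n. Since log_7(7) = 1 and f(n) = Θ(n^1), Case 2 applies. T(n) = O(n log n).

Answer: O(n log n)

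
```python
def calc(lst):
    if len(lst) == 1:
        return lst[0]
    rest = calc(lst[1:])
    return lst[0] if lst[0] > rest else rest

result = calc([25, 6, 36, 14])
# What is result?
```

Recursive max over [25, 6, 36, 14] = 36

Answer: 36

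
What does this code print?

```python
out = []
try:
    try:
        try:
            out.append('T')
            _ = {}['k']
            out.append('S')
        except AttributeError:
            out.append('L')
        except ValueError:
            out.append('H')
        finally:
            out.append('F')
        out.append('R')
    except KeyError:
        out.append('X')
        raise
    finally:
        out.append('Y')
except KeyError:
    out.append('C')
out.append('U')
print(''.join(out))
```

Execution trace: 'T' (inner try body) → 'F' (inner finally) → 'X' (except KeyError) → 'Y' (finally) → 'C' (outer except KeyError) → 'U' (after the try/except). Output: TFXYCU

Answer: TFXYCU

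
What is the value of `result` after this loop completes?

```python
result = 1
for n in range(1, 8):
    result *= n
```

7! = 5040
`result` takes the values: 1 → 2 → 6 → 24 → 120 → 720 → 5040

Answer: 5040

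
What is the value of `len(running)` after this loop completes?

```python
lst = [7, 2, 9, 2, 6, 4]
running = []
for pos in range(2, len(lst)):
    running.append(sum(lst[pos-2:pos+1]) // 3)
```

Number of 3-element averages
`running` takes the values: [] → [6] → [6, 4] → [6, 4, 5] → [6, 4, 5, 4]
So `len(running)` = 4

Answer: 4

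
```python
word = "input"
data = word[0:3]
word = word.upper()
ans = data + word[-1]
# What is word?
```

Trace:
`word = "input"` → word = 'input'
`data = word[0:3]` → data = 'inp'
`word = word.upper()` → word = 'INPUT'
`ans = data + word[-1]` → ans = 'inpT'
So word = 'INPUT'

Answer: 'INPUT'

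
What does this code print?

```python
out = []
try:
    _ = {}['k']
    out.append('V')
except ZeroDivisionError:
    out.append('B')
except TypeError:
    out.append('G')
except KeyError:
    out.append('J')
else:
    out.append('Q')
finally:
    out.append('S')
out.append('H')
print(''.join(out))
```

Execution trace: 'J' (except KeyError) → 'S' (finally) → 'H' (after the try/except). Output: JSH

Answer: JSH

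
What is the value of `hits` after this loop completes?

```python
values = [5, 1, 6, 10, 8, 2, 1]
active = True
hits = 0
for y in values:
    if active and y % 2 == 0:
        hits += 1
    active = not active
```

Count even values at even positions
`hits` takes the values: 0 → 1 → 2

Answer: 2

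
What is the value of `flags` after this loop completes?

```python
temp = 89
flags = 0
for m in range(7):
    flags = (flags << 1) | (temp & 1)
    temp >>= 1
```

Reverse lowest 7 bits of 89
`flags` takes the values: 0 → 1 → 2 → 4 → 9 → 19 → 38 → 77

Answer: 77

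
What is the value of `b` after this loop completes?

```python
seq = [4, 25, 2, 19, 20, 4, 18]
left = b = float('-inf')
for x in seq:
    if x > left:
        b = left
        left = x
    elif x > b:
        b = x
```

Second largest (with repeats) in [4, 25, 2, 19, 20, 4, 18]
`b` takes the values: -inf → 4 → 19 → 20

Answer: 20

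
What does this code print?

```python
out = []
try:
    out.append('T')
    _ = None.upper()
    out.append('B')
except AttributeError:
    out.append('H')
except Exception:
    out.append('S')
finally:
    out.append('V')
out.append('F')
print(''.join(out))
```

Execution trace: 'T' (try body) → 'H' (except AttributeError) → 'V' (finally) → 'F' (after the try/except). Output: THVF

Answer: THVF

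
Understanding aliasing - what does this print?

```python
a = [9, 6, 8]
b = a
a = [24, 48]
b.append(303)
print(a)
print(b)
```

Key concept: rebinding vs mutation: a is rebound to a new list, b still points at the original.
Step by step:
`a = [9, 6, 8]` → a = [9, 6, 8]
`b = a` → b = [9, 6, 8] (same object as a)
`a = [24, 48]` → a = [24, 48]
`b.append(303)` → b = [9, 6, 8, 303]
`print(a)` → prints [24, 48]
`print(b)` → prints [9, 6, 8, 303]

Answer:
[24, 48]
[9, 6, 8, 303]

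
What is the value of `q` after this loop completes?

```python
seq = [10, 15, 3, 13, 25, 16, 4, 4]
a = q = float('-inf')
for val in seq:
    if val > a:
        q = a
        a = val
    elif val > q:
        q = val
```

Second largest (with repeats) in [10, 15, 3, 13, 25, 16, 4, 4]
`q` takes the values: -inf → 10 → 13 → 15 → 16

Answer: 16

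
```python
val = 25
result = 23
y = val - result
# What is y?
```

Trace:
`val = 25` → val = 25
`result = 23` → result = 23
`y = val - result` → y = 2
So y = 2

Answer: 2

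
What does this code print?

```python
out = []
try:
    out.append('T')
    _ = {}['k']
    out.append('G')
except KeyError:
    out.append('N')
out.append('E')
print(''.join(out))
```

Execution trace: 'T' (try body) → 'N' (except KeyError) → 'E' (after the try/except). Output: TNE

Answer: TNE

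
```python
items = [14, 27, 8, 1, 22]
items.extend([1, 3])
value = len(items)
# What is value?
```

Trace:
`items = [14, 27, 8, 1, 22]` → items = [14, 27, 8, 1, 22]
`items.extend([1, 3])` → items = [14, 27, 8, 1, 22, 1, 3]
`value = len(items)` → value = 7
So value = 7

Answer: 7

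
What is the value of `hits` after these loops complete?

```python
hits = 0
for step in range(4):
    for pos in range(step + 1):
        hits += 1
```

Triangle: 1 + 2 + ... + 4
`hits` takes the values: 0 → 1 → 2 → 3 → 4 → 5 → 6 → 7 → 8 → 9 → 10

Answer: 10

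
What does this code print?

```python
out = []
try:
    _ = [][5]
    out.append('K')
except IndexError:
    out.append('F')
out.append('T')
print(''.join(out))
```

Execution trace: 'F' (except IndexError) → 'T' (after the try/except). Output: FT

Answer: FT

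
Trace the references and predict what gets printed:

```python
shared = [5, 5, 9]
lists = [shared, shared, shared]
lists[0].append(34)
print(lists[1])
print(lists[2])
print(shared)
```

Key concept: list of same reference.
Step by step:
`shared = [5, 5, 9]` → shared = [5, 5, 9]
`lists = [shared, shared, shared]` → lists = [[5, 5, 9], [5, 5, 9], [5, 5, 9]]
`lists[0].append(34)` → shared = [5, 5, 9, 34]; lists = [[5, 5, 9, 34], [5, 5, 9, 34], [5, 5, 9, 34]]
`print(lists[1])` → prints [5, 5, 9, 34]
`print(lists[2])` → prints [5, 5, 9, 34]
`print(shared)` → prints [5, 5, 9, 34]

Answer:
[5, 5, 9, 34]
[5, 5, 9, 34]
[5, 5, 9, 34]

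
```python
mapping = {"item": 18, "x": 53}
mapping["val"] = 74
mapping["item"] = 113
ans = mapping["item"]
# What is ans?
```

Trace:
`mapping = {"item": 18, "x": 53}` → mapping = {'item': 18, 'x': 53}
`mapping["val"] = 74` → mapping = {'item': 18, 'x': 53, 'val': 74}
`mapping["item"] = 113` → mapping = {'item': 113, 'x': 53, 'val': 74}
`ans = mapping["item"]` → ans = 113
So ans = 113

Answer: 113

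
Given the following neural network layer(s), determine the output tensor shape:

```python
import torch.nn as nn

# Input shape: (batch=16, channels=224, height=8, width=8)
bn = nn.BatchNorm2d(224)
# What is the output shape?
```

Input: (16, 224, 8, 8) -> Output: (16, 224, 8, 8)

Answer: (16, 224, 8, 8)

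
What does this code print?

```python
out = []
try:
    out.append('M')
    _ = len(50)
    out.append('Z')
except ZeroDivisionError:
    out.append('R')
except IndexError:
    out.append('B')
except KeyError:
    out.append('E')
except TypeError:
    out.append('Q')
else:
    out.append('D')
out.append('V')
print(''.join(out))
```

Execution trace: 'M' (try body) → 'Q' (except TypeError) → 'V' (after the try/except). Output: MQV

Answer: MQV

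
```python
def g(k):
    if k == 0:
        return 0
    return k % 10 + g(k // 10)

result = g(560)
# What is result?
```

Sum of digits of 560: 0 + 6 + 5 = 11

Answer: 11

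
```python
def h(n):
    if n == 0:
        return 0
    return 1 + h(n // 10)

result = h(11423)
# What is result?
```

Count of digits of 11423: 5

Answer: 5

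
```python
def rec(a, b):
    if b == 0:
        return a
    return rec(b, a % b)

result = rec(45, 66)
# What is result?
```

rec(45, 66) -> rec(66, 45) -> rec(45, 21) -> rec(21, 3) -> rec(3, 0) -> 3

Answer: 3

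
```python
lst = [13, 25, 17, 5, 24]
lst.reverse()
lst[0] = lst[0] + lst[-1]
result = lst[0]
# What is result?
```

Trace:
`lst = [13, 25, 17, 5, 24]` → lst = [13, 25, 17, 5, 24]
`lst.reverse()` → lst = [24, 5, 17, 25, 13]
`lst[0] = lst[0] + lst[-1]` → lst = [37, 5, 17, 25, 13]
`result = lst[0]` → result = 37
So result = 37

Answer: 37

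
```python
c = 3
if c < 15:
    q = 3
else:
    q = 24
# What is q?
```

Trace:
`c = 3` → c = 3
`if c < 15: ...` → c < 15 is True → q = 3
So q = 3

Answer: 3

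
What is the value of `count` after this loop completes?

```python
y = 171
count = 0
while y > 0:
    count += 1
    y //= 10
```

Count digits by repeated division by 10
`count` takes the values: 0 → 1 → 2 → 3

Answer: 3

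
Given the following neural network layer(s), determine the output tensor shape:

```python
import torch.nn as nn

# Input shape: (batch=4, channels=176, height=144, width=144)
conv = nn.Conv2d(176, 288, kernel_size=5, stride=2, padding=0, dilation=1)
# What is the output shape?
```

Input: (4, 176, 144, 144) -> Output: (4, 288, 70, 70)

Answer: (4, 288, 70, 70)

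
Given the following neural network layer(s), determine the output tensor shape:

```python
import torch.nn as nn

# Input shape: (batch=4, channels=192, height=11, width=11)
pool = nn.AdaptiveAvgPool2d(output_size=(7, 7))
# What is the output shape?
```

Input: (4, 192, 11, 11) -> Output: (4, 192, 7, 7)

Answer: (4, 192, 7, 7)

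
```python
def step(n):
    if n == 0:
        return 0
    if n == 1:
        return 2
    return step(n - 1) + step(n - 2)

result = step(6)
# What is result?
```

Build up from base cases: step(0)=0, step(1)=2, step(2)=2, step(3)=4, step(4)=6, step(5)=10, step(6)=16

Answer: 16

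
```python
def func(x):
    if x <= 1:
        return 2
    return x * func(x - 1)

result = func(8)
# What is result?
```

func(8) = 8 * 7 * 6 * 5 * 4 * 3 * 2 * 2 = 80640

Answer: 80640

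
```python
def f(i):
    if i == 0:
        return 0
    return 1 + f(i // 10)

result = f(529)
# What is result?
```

Count of digits of 529: 3

Answer: 3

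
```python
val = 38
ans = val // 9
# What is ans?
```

Trace:
`val = 38` → val = 38
`ans = val // 9` → ans = 4
So ans = 4

Answer: 4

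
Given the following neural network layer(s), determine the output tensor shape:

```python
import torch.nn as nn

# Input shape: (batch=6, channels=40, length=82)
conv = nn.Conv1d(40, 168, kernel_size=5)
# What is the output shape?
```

Input: (6, 40, 82) -> Output: (6, 168, 78)

Answer: (6, 168, 78)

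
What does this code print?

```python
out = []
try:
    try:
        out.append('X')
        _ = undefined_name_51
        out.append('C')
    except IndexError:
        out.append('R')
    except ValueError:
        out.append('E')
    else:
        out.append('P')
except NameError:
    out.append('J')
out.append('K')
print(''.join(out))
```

Execution trace: 'X' (try body) → 'J' (outer except NameError) → 'K' (after the try/except). Output: XJK

Answer: XJK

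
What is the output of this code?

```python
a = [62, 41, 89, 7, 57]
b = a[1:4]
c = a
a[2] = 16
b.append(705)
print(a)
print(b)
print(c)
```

Key concept: slice vs alias.
Step by step:
`a = [62, 41, 89, 7, 57]` → a = [62, 41, 89, 7, 57]
`b = a[1:4]` → b = [41, 89, 7]
`c = a` → c = [62, 41, 89, 7, 57] (same object as a)
`a[2] = 16` → a = [62, 41, 16, 7, 57] (same object as c); c = [62, 41, 16, 7, 57] (same object as a)
`b.append(705)` → b = [41, 89, 7, 705]
`print(a)` → prints [62, 41, 16, 7, 57]
`print(b)` → prints [41, 89, 7, 705]
`print(c)` → prints [62, 41, 16, 7, 57]

Answer:
[62, 41, 16, 7, 57]
[41, 89, 7, 705]
[62, 41, 16, 7, 57]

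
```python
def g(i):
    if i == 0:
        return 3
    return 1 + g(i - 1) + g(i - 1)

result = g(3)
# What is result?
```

g(i) = 1 + 2·g(i-1), g(0)=3. Closed form: (3+1)·2^3 - 1 = 31.

Answer: 31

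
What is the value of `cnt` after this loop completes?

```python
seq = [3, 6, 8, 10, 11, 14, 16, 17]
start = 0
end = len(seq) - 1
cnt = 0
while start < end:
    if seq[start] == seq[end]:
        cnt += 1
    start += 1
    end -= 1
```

Count matching pairs from ends
`cnt` takes the values: 0

Answer: 0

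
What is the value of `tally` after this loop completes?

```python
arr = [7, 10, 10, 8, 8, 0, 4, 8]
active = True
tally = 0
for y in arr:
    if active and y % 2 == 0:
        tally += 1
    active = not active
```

Count even values at even positions
`tally` takes the values: 0 → 1 → 2 → 3

Answer: 3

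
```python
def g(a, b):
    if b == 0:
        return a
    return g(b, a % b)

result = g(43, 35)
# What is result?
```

g(43, 35) -> g(35, 8) -> g(8, 3) -> g(3, 2) -> g(2, 1) -> g(1, 0) -> 1

Answer: 1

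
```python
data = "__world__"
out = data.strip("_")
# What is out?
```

Trace:
`data = "__world__"` → data = '__world__'
`out = data.strip("_")` → out = 'world'
So out = 'world'

Answer: 'world'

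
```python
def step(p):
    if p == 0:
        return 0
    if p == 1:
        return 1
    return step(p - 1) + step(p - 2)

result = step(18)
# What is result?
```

Build up from base cases: step(0)=0, step(1)=1, step(2)=1, step(3)=2, step(4)=3, step(5)=5, step(6)=8, ..., step(18)=2584

Answer: 2584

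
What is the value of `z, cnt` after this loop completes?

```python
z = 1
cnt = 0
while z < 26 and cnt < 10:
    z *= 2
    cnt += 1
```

Double until >= 26 or 10 iterations
`z, cnt` takes the values: (1, 0) → (2, 0) → (2, 1) → (4, 1) → (4, 2) → (8, 2) → (8, 3) → (16, 3) → (16, 4) → (32, 4) → (32, 5)

Answer: 32, 5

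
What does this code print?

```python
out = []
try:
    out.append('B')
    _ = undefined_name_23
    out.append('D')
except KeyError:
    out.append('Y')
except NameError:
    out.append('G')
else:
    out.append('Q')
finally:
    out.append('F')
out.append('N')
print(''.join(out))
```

Execution trace: 'B' (try body) → 'G' (except NameError) → 'F' (finally) → 'N' (after the try/except). Output: BGFN

Answer: BGFN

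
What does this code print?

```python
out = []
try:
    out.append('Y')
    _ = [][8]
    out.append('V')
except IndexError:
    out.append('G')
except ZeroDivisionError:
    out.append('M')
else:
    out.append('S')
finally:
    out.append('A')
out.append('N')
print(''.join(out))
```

Execution trace: 'Y' (try body) → 'G' (except IndexError) → 'A' (finally) → 'N' (after the try/except). Output: YGAN

Answer: YGAN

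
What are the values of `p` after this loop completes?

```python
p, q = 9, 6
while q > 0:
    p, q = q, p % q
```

GCD of 9 and 6
`p` takes the values: 9 → 6 → 3

Answer: 3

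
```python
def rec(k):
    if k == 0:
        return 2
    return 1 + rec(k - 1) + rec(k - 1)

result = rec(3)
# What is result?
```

rec(k) = 1 + 2·rec(k-1), rec(0)=2. Closed form: (2+1)·2^3 - 1 = 23.

Answer: 23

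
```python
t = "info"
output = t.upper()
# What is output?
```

Trace:
`t = "info"` → t = 'info'
`output = t.upper()` → output = 'INFO'
So output = 'INFO'

Answer: 'INFO'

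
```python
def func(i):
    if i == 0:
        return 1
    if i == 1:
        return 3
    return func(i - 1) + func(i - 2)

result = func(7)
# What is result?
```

Build up from base cases: func(0)=1, func(1)=3, func(2)=4, func(3)=7, func(4)=11, func(5)=18, func(6)=29, ..., func(7)=47

Answer: 47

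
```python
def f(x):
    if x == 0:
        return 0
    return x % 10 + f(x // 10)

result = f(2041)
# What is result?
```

Sum of digits of 2041: 1 + 4 + 0 + 2 = 7

Answer: 7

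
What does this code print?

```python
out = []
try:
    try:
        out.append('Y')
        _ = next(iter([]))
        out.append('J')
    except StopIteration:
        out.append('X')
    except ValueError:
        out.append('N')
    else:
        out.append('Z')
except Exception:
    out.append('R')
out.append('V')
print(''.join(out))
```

Execution trace: 'Y' (inner try body) → 'X' (inner except StopIteration) → 'V' (after the try/except). Output: YXV

Answer: YXV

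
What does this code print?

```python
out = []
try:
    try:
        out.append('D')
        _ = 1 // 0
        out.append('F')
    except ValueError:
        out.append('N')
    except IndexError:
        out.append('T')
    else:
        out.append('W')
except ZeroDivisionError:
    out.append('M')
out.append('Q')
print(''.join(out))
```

Execution trace: 'D' (try body) → 'M' (outer except ZeroDivisionError) → 'Q' (after the try/except). Output: DMQ

Answer: DMQ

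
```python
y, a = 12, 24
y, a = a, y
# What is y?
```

Trace:
`y, a = 12, 24` → y = 12; a = 24
`y, a = a, y` → y = 24; a = 12
So y = 24

Answer: 24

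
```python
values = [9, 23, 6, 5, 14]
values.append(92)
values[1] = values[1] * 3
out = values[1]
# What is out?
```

Trace:
`values = [9, 23, 6, 5, 14]` → values = [9, 23, 6, 5, 14]
`values.append(92)` → values = [9, 23, 6, 5, 14, 92]
`values[1] = values[1] * 3` → values = [9, 69, 6, 5, 14, 92]
`out = values[1]` → out = 69
So out = 69

Answer: 69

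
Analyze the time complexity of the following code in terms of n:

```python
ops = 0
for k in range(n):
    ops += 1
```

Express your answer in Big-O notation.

Each loop level contributes: n. Multiplying the contributions gives O(n).

Answer: O(n)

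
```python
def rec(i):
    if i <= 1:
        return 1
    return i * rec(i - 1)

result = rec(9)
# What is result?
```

rec(9) = 9 * 8 * 7 * 6 * 5 * 4 * 3 * 2 * 1 = 362880

Answer: 362880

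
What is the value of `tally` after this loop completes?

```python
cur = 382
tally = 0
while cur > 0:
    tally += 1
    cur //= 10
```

Count digits by repeated division by 10
`tally` takes the values: 0 → 1 → 2 → 3

Answer: 3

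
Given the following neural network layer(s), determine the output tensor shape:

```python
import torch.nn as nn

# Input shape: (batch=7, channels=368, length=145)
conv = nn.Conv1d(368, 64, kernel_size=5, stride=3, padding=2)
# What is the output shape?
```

Input: (7, 368, 145) -> Output: (7, 64, 49)

Answer: (7, 64, 49)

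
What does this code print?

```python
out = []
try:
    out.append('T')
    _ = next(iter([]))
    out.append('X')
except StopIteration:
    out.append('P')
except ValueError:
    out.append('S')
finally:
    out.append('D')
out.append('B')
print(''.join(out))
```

Execution trace: 'T' (try body) → 'P' (except StopIteration) → 'D' (finally) → 'B' (after the try/except). Output: TPDB

Answer: TPDB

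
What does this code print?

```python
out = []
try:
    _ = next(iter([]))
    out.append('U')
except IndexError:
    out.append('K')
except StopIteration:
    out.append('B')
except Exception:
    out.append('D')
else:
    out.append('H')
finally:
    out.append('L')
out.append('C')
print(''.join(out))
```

Execution trace: 'B' (except StopIteration) → 'L' (finally) → 'C' (after the try/except). Output: BLC

Answer: BLC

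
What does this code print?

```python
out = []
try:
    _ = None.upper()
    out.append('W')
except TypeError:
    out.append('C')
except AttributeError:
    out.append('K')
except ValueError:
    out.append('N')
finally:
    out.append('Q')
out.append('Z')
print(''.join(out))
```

Execution trace: 'K' (except AttributeError) → 'Q' (finally) → 'Z' (after the try/except). Output: KQZ

Answer: KQZ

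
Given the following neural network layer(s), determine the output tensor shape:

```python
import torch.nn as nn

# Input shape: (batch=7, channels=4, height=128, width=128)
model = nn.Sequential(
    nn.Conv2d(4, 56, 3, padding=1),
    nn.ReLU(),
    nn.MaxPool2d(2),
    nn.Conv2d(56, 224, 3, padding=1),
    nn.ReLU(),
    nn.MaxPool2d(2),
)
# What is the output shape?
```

Input: (7, 4, 128, 128) -> after first Conv2d: (7, 56, 128, 128) -> after first MaxPool2d: (7, 56, 64, 64) -> after second Conv2d: (7, 224, 64, 64) -> Output: (7, 224, 32, 32)

Answer: (7, 224, 32, 32)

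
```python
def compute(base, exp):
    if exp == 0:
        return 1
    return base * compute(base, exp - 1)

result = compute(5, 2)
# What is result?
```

compute(5, 2) = 5 * 5 = 25

Answer: 25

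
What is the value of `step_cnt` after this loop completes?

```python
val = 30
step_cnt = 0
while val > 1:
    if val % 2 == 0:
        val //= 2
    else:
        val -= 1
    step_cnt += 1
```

Steps to reduce 30 to 1
`step_cnt` takes the values: 0 → 1 → 2 → 3 → 4 → 5 → 6 → 7

Answer: 7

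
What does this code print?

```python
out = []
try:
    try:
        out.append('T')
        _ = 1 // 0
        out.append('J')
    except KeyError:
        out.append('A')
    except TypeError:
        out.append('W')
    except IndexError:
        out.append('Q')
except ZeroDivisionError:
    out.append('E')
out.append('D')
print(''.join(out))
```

Execution trace: 'T' (try body) → 'E' (outer except ZeroDivisionError) → 'D' (after the try/except). Output: TED

Answer: TED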